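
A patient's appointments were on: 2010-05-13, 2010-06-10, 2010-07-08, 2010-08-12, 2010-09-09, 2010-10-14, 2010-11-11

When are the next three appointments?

These are Thursdays at 28- or 35-day spacing (28, 28, 35, 28, 35, 28).
The pattern: 2nd Thursday of the month.
2nd Thursday of December 2010: 2010-12-09.
2nd Thursday of January 2011: 2011-01-13.
2nd Thursday of February 2011: 2011-02-10.

2010-12-09, 2011-01-13, 2011-02-10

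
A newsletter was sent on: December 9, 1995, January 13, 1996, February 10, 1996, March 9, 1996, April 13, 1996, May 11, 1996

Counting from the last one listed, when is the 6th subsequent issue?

November 9, 1996

All dates are Saturdays, 35, 28, 28, 35, 28 days apart.
Specifically, the 2nd Saturday of each month.
June 1996 — 2nd Saturday is June 8, 1996.
2nd Saturday of July 1996: July 13, 1996.
August 1996 — 2nd Saturday is August 10, 1996.
2nd Saturday of September 1996: September 14, 1996.
October 1996 — 2nd Saturday is October 12, 1996.
2nd Saturday of November 1996: November 9, 1996.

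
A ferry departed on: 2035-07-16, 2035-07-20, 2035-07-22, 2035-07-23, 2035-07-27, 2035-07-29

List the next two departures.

2035-07-30, 2035-08-03

The gap pattern 4, 2, 1, 4, 2 repeats every 3 events.
These are the Mondays, Fridays and Sundays of each week.
Next Monday: 2035-07-30.
The following Friday is 2035-08-03.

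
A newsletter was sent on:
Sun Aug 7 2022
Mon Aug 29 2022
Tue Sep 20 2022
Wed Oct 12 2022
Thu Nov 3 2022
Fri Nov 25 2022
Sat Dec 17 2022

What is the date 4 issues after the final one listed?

The spacing is 22, 22, 22, 22, 22, 22 days — always 22 days.
Sat Dec 17 2022 + 22 days = Sun Jan 8 2023.
Sun Jan 8 2023 + 22 days = Mon Jan 30 2023.
Mon Jan 30 2023 + 22 days = Tue Feb 21 2023.
Tue Feb 21 2023 + 22 days = Wed Mar 15 2023.

Wed Mar 15 2023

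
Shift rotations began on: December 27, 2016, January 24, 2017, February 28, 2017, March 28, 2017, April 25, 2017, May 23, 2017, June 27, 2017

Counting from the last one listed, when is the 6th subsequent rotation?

December 26, 2017

All dates are Tuesdays, 28, 35, 28, 28, 28, 35 days apart.
Specifically, the 4th Tuesday of each month.
July 2017 — 4th Tuesday is July 25, 2017.
August 2017 — 4th Tuesday is August 22, 2017.
4th Tuesday of September 2017: September 26, 2017.
4th Tuesday of October 2017: October 24, 2017.
4th Tuesday of November 2017: November 28, 2017.
December 2017 — 4th Tuesday is December 26, 2017.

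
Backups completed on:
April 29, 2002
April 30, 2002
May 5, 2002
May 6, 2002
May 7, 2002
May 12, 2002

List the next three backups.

Every event lands on a Monday or Tuesday or Sunday (gaps cycle 1, 5, 1, 1, 5).
So the schedule is: every Monday, Tuesday and Sunday.
The following Monday is May 13, 2002.
Next Tuesday: May 14, 2002.
Next Sunday: May 19, 2002.

May 13, 2002; May 14, 2002; May 19, 2002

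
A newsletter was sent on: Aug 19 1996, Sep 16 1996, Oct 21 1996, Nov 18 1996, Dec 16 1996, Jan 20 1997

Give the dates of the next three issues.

Gaps: 28, 35, 28, 28, 35 days — a mix of 28 and 35. Every date is a Monday.
Each is the 3rd Monday of its month.
February 1997 — 3rd Monday is Feb 17 1997.
3rd Monday of March 1997: Mar 17 1997.
April 1997 — 3rd Monday is Apr 21 1997.

Feb 17 1997, Mar 17 1997, Apr 21 1997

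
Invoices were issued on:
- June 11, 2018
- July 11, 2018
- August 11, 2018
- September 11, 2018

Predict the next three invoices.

The day-of-month is always 11 (30, 31, 31 days between events).
So this recurs on the 11th of each month.
October 2018: October 11, 2018.
November 2018: November 11, 2018.
Next: December 2018 → December 11, 2018.

October 11, 2018; November 11, 2018; December 11, 2018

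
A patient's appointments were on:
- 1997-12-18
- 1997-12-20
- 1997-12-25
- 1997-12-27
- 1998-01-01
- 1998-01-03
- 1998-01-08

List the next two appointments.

Gaps: 2, 5, 2, 5, 2, 5 days — not constant, but cyclic with period 2.
The events fall on every Thursday and Saturday.
Next Saturday: 1998-01-10.
Next Thursday: 1998-01-15.

1998-01-10, 1998-01-15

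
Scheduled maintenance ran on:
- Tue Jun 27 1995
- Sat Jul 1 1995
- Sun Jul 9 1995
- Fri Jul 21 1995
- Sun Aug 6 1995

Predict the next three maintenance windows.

Intervals are 4, 8, 12, 16 days — an arithmetic progression with common difference 4.
Next gap: 20 days. Sun Aug 6 1995 + 20 days = Sat Aug 26 1995.
Next gap: 24 days. Sat Aug 26 1995 + 24 days = Tue Sep 19 1995.
Next gap: 28 days. Tue Sep 19 1995 + 28 days = Tue Oct 17 1995.

Sat Aug 26 1995, Tue Sep 19 1995, Tue Oct 17 1995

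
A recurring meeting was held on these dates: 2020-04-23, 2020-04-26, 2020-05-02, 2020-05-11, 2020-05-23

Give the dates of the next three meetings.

2020-06-07, 2020-06-25, 2020-07-16

Gaps: 3, 6, 9, 12 days — each gap is 3 larger than the previous one.
Next gap: 15 days. 2020-05-23 + 15 days = 2020-06-07.
Next gap: 18 days. 2020-06-07 + 18 days = 2020-06-25.
Next gap: 21 days. 2020-06-25 + 21 days = 2020-07-16.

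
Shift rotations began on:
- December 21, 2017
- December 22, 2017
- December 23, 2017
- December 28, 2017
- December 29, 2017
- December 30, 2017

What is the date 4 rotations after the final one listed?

January 11, 2018

Gaps: 1, 1, 5, 1, 1 days — not constant, but cyclic with period 3.
The events fall on every Thursday, Friday and Saturday.
Next Thursday: January 4, 2018.
Next Friday: January 5, 2018.
Next Saturday: January 6, 2018.
The following Thursday is January 11, 2018.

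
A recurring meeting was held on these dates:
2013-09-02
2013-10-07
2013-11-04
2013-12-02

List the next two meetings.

2014-01-06, 2014-02-03

All dates are Mondays, 35, 28, 28 days apart.
Specifically, the 1st Monday of each month.
January 2014 — 1st Monday is 2014-01-06.
February 2014 — 1st Monday is 2014-02-03.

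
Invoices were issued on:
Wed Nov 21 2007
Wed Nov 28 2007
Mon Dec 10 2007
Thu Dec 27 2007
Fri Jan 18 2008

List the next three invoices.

Thu Feb 14 2008, Mon Mar 17 2008, Wed Apr 23 2008

The spacing grows by 5 each time: 7, 12, 17, 22 days.
Next gap: 27 days. Fri Jan 18 2008 + 27 days = Thu Feb 14 2008.
Next gap: 32 days. Thu Feb 14 2008 + 32 days = Mon Mar 17 2008.
Next gap: 37 days. Mon Mar 17 2008 + 37 days = Wed Apr 23 2008.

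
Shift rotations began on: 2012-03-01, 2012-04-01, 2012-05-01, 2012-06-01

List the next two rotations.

2012-07-01, 2012-08-01

Each date is the 1st; the gaps (31, 30, 31) track the month lengths.
The rule is the 1st of each month.
July 2012: 2012-07-01.
August 2012: 2012-08-01.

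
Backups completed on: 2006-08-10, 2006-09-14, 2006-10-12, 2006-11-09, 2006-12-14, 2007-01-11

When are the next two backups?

These are Thursdays at 28- or 35-day spacing (35, 28, 28, 35, 28).
The pattern: 2nd Thursday of the month.
February 2007 — 2nd Thursday is 2007-02-08.
2nd Thursday of March 2007: 2007-03-08.

2007-02-08, 2007-03-08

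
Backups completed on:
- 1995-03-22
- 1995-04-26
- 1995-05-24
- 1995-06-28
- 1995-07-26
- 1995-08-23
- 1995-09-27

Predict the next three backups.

1995-10-25, 1995-11-22, 1995-12-27

Gaps: 35, 28, 35, 28, 28, 35 days — a mix of 28 and 35. Every date is a Wednesday.
Each is the 4th Wednesday of its month.
October 1995 — 4th Wednesday is 1995-10-25.
November 1995 — 4th Wednesday is 1995-11-22.
4th Wednesday of December 1995: 1995-12-27.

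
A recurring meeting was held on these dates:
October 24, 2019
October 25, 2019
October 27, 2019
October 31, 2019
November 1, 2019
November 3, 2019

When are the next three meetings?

Gaps: 1, 2, 4, 1, 2 days — not constant, but cyclic with period 3.
The events fall on every Thursday, Friday and Sunday.
The following Thursday is November 7, 2019.
Next Friday: November 8, 2019.
Next Sunday: November 10, 2019.

November 7, 2019; November 8, 2019; November 10, 2019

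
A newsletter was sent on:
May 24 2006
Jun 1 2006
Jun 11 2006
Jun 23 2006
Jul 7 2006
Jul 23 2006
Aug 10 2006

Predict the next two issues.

Aug 30 2006, Sep 21 2006

The spacing grows by 2 each time: 8, 10, 12, 14, 16, 18 days.
Next gap: 20 days. Aug 10 2006 + 20 days = Aug 30 2006.
Next gap: 22 days. Aug 30 2006 + 22 days = Sep 21 2006.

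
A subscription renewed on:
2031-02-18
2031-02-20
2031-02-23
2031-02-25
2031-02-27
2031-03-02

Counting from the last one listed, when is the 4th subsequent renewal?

The gap pattern 2, 3, 2, 2, 3 repeats every 3 events.
These are the Tuesdays, Thursdays and Sundays of each week.
Next Tuesday: 2031-03-04.
The following Thursday is 2031-03-06.
Next Sunday: 2031-03-09.
The following Tuesday is 2031-03-11.

2031-03-11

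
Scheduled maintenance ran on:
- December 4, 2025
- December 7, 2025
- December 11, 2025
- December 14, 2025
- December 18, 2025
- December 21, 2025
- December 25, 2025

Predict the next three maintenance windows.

December 28, 2025; January 1, 2026; January 4, 2026

Gaps: 3, 4, 3, 4, 3, 4 days — not constant, but cyclic with period 2.
The events fall on every Thursday and Sunday.
The following Sunday is December 28, 2025.
Next Thursday: January 1, 2026.
Next Sunday: January 4, 2026.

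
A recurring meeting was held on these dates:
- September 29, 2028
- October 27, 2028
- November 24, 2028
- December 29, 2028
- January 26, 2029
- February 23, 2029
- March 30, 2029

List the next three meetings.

April 27, 2029; May 25, 2029; June 29, 2029

Every date is a Friday; gaps 28, 28, 35, 28, 28, 35 days.
Each is the last Friday of its month (at least one falls on the 29th or later, ruling out '4th Friday').
April 2029 ends with Friday April 27, 2029.
May 2029 ends with Friday May 25, 2029.
June 2029 ends with Friday June 29, 2029.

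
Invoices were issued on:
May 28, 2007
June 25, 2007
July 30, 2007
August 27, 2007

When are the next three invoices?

September 24, 2007; October 29, 2007; November 26, 2007

All Mondays; the gaps (28, 35, 28) vary with month length.
This is the last Monday of each month.
September 2007 ends with Monday September 24, 2007.
Last Monday of October 2007: October 29, 2007.
Last Monday of November 2007: November 26, 2007.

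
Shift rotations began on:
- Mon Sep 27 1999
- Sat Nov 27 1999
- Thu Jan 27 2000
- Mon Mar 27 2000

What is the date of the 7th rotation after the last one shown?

Each date is the 27th; the gaps (61, 61, 60) track the month lengths.
The rule is the 27th of every 2 months.
May 2000: Sat May 27 2000.
July 2000: Thu Jul 27 2000.
Next: September 2000 → Wed Sep 27 2000.
Next: November 2000 → Mon Nov 27 2000.
Next: January 2001 → Sat Jan 27 2001.
March 2001: Tue Mar 27 2001.
May 2001: Sun May 27 2001.

Sun May 27 2001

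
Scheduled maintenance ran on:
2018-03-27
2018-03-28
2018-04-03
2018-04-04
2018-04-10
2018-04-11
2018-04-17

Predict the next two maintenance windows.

2018-04-18, 2018-04-24

Gaps: 1, 6, 1, 6, 1, 6 days — not constant, but cyclic with period 2.
The events fall on every Tuesday and Wednesday.
Next Wednesday: 2018-04-18.
Next Tuesday: 2018-04-24.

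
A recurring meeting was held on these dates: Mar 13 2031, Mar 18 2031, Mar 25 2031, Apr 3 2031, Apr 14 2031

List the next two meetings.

The spacing grows by 2 each time: 5, 7, 9, 11 days.
Next gap: 13 days. Apr 14 2031 + 13 days = Apr 27 2031.
Next gap: 15 days. Apr 27 2031 + 15 days = May 12 2031.

Apr 27 2031, May 12 2031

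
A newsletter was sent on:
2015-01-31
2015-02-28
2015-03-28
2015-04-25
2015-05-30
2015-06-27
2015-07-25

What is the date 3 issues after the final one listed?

2015-10-31

These are Saturdays with 28, 28, 28, 35, 28, 28-day gaps.
Each is the final Saturday of its month — 2015-01-31 is past the 28th, so '4th Saturday' doesn't fit.
August 2015 ends with Saturday 2015-08-29.
Last Saturday of September 2015: 2015-09-26.
Last Saturday of October 2015: 2015-10-31.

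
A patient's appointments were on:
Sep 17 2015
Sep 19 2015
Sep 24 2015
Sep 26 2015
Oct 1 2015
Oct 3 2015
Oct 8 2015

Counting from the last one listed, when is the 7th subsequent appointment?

Oct 31 2015

The gap pattern 2, 5, 2, 5, 2, 5 repeats every 2 events.
These are the Thursdays and Saturdays of each week.
The following Saturday is Oct 10 2015.
The following Thursday is Oct 15 2015.
The following Saturday is Oct 17 2015.
The following Thursday is Oct 22 2015.
Next Saturday: Oct 24 2015.
The following Thursday is Oct 29 2015.
The following Saturday is Oct 31 2015.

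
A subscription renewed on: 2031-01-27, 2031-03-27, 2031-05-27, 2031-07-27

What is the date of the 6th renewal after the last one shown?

Gaps: 59, 61, 61 days — not constant. Every event is on the 27th of the month.
Pattern: the 27th of every 2 months.
Next: September 2031 → 2031-09-27.
November 2031: 2031-11-27.
January 2032: 2032-01-27.
March 2032: 2032-03-27.
Next: May 2032 → 2032-05-27.
Next: July 2032 → 2032-07-27.

2032-07-27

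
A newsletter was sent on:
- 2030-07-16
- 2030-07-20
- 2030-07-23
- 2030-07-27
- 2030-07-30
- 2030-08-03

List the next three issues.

Every event lands on a Tuesday or Saturday (gaps cycle 4, 3, 4, 3, 4).
So the schedule is: every Tuesday and Saturday.
The following Tuesday is 2030-08-06.
The following Saturday is 2030-08-10.
Next Tuesday: 2030-08-13.

2030-08-06, 2030-08-10, 2030-08-13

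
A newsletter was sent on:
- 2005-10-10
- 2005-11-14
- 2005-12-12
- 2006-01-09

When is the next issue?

2006-02-13

These are Mondays at 28- or 35-day spacing (35, 28, 28).
The pattern: 2nd Monday of the month.
February 2006 — 2nd Monday is 2006-02-13.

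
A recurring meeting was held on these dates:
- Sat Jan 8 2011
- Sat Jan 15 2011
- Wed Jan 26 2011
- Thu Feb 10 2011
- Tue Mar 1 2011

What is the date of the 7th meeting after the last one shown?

Intervals are 7, 11, 15, 19 days — an arithmetic progression with common difference 4.
Next gap: 23 days. Tue Mar 1 2011 + 23 days = Thu Mar 24 2011.
Next gap: 27 days. Thu Mar 24 2011 + 27 days = Wed Apr 20 2011.
Next gap: 31 days. Wed Apr 20 2011 + 31 days = Sat May 21 2011.
Next gap: 35 days. Sat May 21 2011 + 35 days = Sat Jun 25 2011.
Next gap: 39 days. Sat Jun 25 2011 + 39 days = Wed Aug 3 2011.
Next gap: 43 days. Wed Aug 3 2011 + 43 days = Thu Sep 15 2011.
Next gap: 47 days. Thu Sep 15 2011 + 47 days = Tue Nov 1 2011.

Tue Nov 1 2011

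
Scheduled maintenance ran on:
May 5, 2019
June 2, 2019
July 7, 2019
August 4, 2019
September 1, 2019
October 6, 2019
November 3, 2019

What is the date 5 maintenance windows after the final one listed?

These are Sundays at 28- or 35-day spacing (28, 35, 28, 28, 35, 28).
The pattern: 1st Sunday of the month.
December 2019 — 1st Sunday is December 1, 2019.
January 2020 — 1st Sunday is January 5, 2020.
February 2020 — 1st Sunday is February 2, 2020.
March 2020 — 1st Sunday is March 1, 2020.
1st Sunday of April 2020: April 5, 2020.

April 5, 2020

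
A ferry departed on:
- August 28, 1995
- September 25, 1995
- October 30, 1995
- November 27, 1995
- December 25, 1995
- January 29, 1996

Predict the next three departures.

February 26, 1996; March 25, 1996; April 29, 1996

These are Mondays with 28, 35, 28, 28, 35-day gaps.
Each is the final Monday of its month — October 30, 1995 is past the 28th, so '4th Monday' doesn't fit.
February 1996 ends with Monday February 26, 1996.
March 1996 ends with Monday March 25, 1996.
April 1996 ends with Monday April 29, 1996.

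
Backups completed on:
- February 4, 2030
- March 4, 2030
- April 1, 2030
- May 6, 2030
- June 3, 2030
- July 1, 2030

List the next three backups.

August 5, 2030; September 2, 2030; October 7, 2030

These are Mondays at 28- or 35-day spacing (28, 28, 35, 28, 28).
The pattern: 1st Monday of the month.
1st Monday of August 2030: August 5, 2030.
1st Monday of September 2030: September 2, 2030.
October 2030 — 1st Monday is October 7, 2030.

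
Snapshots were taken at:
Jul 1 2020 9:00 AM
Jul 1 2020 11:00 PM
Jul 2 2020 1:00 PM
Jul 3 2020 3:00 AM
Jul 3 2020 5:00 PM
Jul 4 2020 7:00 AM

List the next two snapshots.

Gaps: 14, 14, 14, 14, 14 hours — each event is 14 hours after the previous one.
Jul 4 2020 7:00 AM + 14 h = Jul 4 2020 9:00 PM.
Jul 4 2020 9:00 PM + 14 h = Jul 5 2020 11:00 AM.

Jul 4 2020 9:00 PM, Jul 5 2020 11:00 AM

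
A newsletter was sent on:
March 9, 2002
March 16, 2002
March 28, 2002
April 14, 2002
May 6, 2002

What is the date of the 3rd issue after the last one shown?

Gaps: 7, 12, 17, 22 days — each gap is 5 larger than the previous one.
Next gap: 27 days. May 6, 2002 + 27 days = June 2, 2002.
Next gap: 32 days. June 2, 2002 + 32 days = July 4, 2002.
Next gap: 37 days. July 4, 2002 + 37 days = August 10, 2002.

August 10, 2002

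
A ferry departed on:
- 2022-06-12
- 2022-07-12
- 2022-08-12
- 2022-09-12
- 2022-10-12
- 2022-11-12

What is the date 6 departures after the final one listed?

Gaps: 30, 31, 31, 30, 31 days — not constant. Every event is on the 12th of the month.
Pattern: the 12th of each month.
Next: December 2022 → 2022-12-12.
January 2023: 2023-01-12.
Next: February 2023 → 2023-02-12.
March 2023: 2023-03-12.
April 2023: 2023-04-12.
Next: May 2023 → 2023-05-12.

2023-05-12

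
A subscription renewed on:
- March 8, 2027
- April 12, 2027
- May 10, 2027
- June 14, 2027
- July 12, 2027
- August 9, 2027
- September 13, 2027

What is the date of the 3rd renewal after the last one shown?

December 13, 2027

Gaps: 35, 28, 35, 28, 28, 35 days — a mix of 28 and 35. Every date is a Monday.
Each is the 2nd Monday of its month.
2nd Monday of October 2027: October 11, 2027.
2nd Monday of November 2027: November 8, 2027.
2nd Monday of December 2027: December 13, 2027.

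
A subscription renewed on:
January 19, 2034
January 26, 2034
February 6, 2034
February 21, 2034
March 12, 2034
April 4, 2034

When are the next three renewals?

Gaps: 7, 11, 15, 19, 23 days — each gap is 4 larger than the previous one.
Next gap: 27 days. April 4, 2034 + 27 days = May 1, 2034.
Next gap: 31 days. May 1, 2034 + 31 days = June 1, 2034.
Next gap: 35 days. June 1, 2034 + 35 days = July 6, 2034.

May 1, 2034; June 1, 2034; July 6, 2034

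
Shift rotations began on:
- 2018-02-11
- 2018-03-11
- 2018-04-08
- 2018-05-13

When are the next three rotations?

These are Sundays at 28- or 35-day spacing (28, 28, 35).
The pattern: 2nd Sunday of the month.
2nd Sunday of June 2018: 2018-06-10.
July 2018 — 2nd Sunday is 2018-07-08.
2nd Sunday of August 2018: 2018-08-12.

2018-06-10, 2018-07-08, 2018-08-12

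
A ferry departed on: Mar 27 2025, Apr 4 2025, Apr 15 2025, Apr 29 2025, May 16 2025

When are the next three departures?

Intervals are 8, 11, 14, 17 days — an arithmetic progression with common difference 3.
Next gap: 20 days. May 16 2025 + 20 days = Jun 5 2025.
Next gap: 23 days. Jun 5 2025 + 23 days = Jun 28 2025.
Next gap: 26 days. Jun 28 2025 + 26 days = Jul 24 2025.

Jun 5 2025, Jun 28 2025, Jul 24 2025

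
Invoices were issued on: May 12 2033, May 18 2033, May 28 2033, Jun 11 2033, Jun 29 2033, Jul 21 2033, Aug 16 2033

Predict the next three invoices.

Gaps: 6, 10, 14, 18, 22, 26 days — each gap is 4 larger than the previous one.
Next gap: 30 days. Aug 16 2033 + 30 days = Sep 15 2033.
Next gap: 34 days. Sep 15 2033 + 34 days = Oct 19 2033.
Next gap: 38 days. Oct 19 2033 + 38 days = Nov 26 2033.

Sep 15 2033, Oct 19 2033, Nov 26 2033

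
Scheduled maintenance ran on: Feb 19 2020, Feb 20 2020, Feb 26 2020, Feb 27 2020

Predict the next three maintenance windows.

Gaps: 1, 6, 1 days — not constant, but cyclic with period 2.
The events fall on every Wednesday and Thursday.
The following Wednesday is Mar 4 2020.
The following Thursday is Mar 5 2020.
The following Wednesday is Mar 11 2020.

Mar 4 2020, Mar 5 2020, Mar 11 2020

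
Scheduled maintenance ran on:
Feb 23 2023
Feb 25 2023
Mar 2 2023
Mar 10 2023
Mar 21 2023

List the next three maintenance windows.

Apr 4 2023, Apr 21 2023, May 11 2023

Intervals are 2, 5, 8, 11 days — an arithmetic progression with common difference 3.
Next gap: 14 days. Mar 21 2023 + 14 days = Apr 4 2023.
Next gap: 17 days. Apr 4 2023 + 17 days = Apr 21 2023.
Next gap: 20 days. Apr 21 2023 + 20 days = May 11 2023.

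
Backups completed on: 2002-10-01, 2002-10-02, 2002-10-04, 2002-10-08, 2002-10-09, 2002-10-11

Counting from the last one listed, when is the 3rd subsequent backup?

The gap pattern 1, 2, 4, 1, 2 repeats every 3 events.
These are the Tuesdays, Wednesdays and Fridays of each week.
The following Tuesday is 2002-10-15.
Next Wednesday: 2002-10-16.
Next Friday: 2002-10-18.

2002-10-18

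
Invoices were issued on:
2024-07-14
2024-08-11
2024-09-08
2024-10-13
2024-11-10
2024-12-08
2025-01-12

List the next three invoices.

2025-02-09, 2025-03-09, 2025-04-13

Gaps: 28, 28, 35, 28, 28, 35 days — a mix of 28 and 35. Every date is a Sunday.
Each is the 2nd Sunday of its month.
February 2025 — 2nd Sunday is 2025-02-09.
March 2025 — 2nd Sunday is 2025-03-09.
2nd Sunday of April 2025: 2025-04-13.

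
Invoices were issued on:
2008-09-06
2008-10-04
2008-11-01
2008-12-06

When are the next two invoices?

Gaps: 28, 28, 35 days — a mix of 28 and 35. Every date is a Saturday.
Each is the 1st Saturday of its month.
January 2009 — 1st Saturday is 2009-01-03.
1st Saturday of February 2009: 2009-02-07.

2009-01-03, 2009-02-07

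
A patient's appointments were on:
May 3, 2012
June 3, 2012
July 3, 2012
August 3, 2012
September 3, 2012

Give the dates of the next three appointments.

October 3, 2012; November 3, 2012; December 3, 2012

The day-of-month is always 3 (31, 30, 31, 31 days between events).
So this recurs on the 3rd of each month.
October 2012: October 3, 2012.
Next: November 2012 → November 3, 2012.
Next: December 2012 → December 3, 2012.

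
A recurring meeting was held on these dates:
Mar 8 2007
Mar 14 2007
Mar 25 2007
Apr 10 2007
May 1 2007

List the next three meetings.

May 27 2007, Jun 27 2007, Aug 2 2007

Intervals are 6, 11, 16, 21 days — an arithmetic progression with common difference 5.
Next gap: 26 days. May 1 2007 + 26 days = May 27 2007.
Next gap: 31 days. May 27 2007 + 31 days = Jun 27 2007.
Next gap: 36 days. Jun 27 2007 + 36 days = Aug 2 2007.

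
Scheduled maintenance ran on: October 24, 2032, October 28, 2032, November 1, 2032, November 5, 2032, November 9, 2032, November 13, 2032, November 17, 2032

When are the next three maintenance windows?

November 21, 2032; November 25, 2032; November 29, 2032

Gaps between consecutive events: 4, 4, 4, 4, 4, 4 days — a constant 4-day interval.
November 17, 2032 + 4 days = November 21, 2032.
November 21, 2032 + 4 days = November 25, 2032.
November 25, 2032 + 4 days = November 29, 2032.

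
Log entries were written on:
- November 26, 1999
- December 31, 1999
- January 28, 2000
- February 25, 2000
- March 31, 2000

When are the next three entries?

April 28, 2000; May 26, 2000; June 30, 2000

Every date is a Friday; gaps 35, 28, 28, 35 days.
Each is the last Friday of its month (at least one falls on the 29th or later, ruling out '4th Friday').
April 2000 ends with Friday April 28, 2000.
Last Friday of May 2000: May 26, 2000.
June 2000 ends with Friday June 30, 2000.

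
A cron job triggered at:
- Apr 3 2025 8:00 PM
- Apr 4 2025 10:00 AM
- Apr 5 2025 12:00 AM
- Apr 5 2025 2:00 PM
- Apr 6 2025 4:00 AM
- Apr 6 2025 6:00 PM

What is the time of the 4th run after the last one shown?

Apr 9 2025 2:00 AM

The interval is a steady 14 hours (14, 14, 14, 14, 14).
Apr 6 2025 6:00 PM + 14 h = Apr 7 2025 8:00 AM.
Apr 7 2025 8:00 AM + 14 h = Apr 7 2025 10:00 PM.
Apr 7 2025 10:00 PM + 14 h = Apr 8 2025 12:00 PM.
Apr 8 2025 12:00 PM + 14 h = Apr 9 2025 2:00 AM.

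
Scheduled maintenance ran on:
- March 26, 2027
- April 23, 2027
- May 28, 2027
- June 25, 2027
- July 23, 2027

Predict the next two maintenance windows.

All dates are Fridays, 28, 35, 28, 28 days apart.
Specifically, the 4th Friday of each month.
August 2027 — 4th Friday is August 27, 2027.
September 2027 — 4th Friday is September 24, 2027.

August 27, 2027; September 24, 2027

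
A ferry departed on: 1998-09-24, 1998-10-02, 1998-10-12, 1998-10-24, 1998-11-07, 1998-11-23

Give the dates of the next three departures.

1998-12-11, 1998-12-31, 1999-01-22

Gaps: 8, 10, 12, 14, 16 days — each gap is 2 larger than the previous one.
Next gap: 18 days. 1998-11-23 + 18 days = 1998-12-11.
Next gap: 20 days. 1998-12-11 + 20 days = 1998-12-31.
Next gap: 22 days. 1998-12-31 + 22 days = 1999-01-22.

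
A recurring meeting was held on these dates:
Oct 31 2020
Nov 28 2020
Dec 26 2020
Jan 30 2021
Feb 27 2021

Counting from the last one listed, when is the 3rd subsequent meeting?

Every date is a Saturday; gaps 28, 28, 35, 28 days.
Each is the last Saturday of its month (at least one falls on the 29th or later, ruling out '4th Saturday').
Last Saturday of March 2021: Mar 27 2021.
April 2021 ends with Saturday Apr 24 2021.
May 2021 ends with Saturday May 29 2021.

May 29 2021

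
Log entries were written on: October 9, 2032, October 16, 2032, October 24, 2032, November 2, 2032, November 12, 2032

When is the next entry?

Gaps: 7, 8, 9, 10 days — each gap is 1 larger than the previous one.
Next gap: 11 days. November 12, 2032 + 11 days = November 23, 2032.

November 23, 2032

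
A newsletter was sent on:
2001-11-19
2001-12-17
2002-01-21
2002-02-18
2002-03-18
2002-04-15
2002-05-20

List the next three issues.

All dates are Mondays, 28, 35, 28, 28, 28, 35 days apart.
Specifically, the 3rd Monday of each month.
June 2002 — 3rd Monday is 2002-06-17.
July 2002 — 3rd Monday is 2002-07-15.
3rd Monday of August 2002: 2002-08-19.

2002-06-17, 2002-07-15, 2002-08-19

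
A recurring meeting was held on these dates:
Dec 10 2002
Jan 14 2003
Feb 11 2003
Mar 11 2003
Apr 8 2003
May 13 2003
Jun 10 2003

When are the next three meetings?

Jul 8 2003, Aug 12 2003, Sep 9 2003

Gaps: 35, 28, 28, 28, 35, 28 days — a mix of 28 and 35. Every date is a Tuesday.
Each is the 2nd Tuesday of its month.
July 2003 — 2nd Tuesday is Jul 8 2003.
2nd Tuesday of August 2003: Aug 12 2003.
2nd Tuesday of September 2003: Sep 9 2003.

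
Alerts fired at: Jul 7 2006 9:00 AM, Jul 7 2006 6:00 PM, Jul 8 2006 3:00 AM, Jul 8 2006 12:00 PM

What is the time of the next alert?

Spacing: 9, 9, 9 h — constant 9 h.
Jul 8 2006 12:00 PM + 9 h = Jul 8 2006 9:00 PM.

Jul 8 2006 9:00 PM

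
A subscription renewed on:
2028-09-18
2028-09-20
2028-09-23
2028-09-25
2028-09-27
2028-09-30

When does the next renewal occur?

2028-10-02

The gap pattern 2, 3, 2, 2, 3 repeats every 3 events.
These are the Mondays, Wednesdays and Saturdays of each week.
The following Monday is 2028-10-02.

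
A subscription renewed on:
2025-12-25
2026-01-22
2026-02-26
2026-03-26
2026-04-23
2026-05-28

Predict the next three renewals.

2026-06-25, 2026-07-23, 2026-08-27

Gaps: 28, 35, 28, 28, 35 days — a mix of 28 and 35. Every date is a Thursday.
Each is the 4th Thursday of its month.
June 2026 — 4th Thursday is 2026-06-25.
4th Thursday of July 2026: 2026-07-23.
4th Thursday of August 2026: 2026-08-27.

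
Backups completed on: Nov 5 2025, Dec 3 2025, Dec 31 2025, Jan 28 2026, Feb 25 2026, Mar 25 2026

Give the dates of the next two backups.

Apr 22 2026, May 20 2026

Gaps between consecutive events: 28, 28, 28, 28, 28 days — a constant 28-day interval.
Mar 25 2026 + 28 days = Apr 22 2026.
Apr 22 2026 + 28 days = May 20 2026.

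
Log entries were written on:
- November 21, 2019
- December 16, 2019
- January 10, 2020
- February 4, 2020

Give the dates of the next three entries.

February 29, 2020; March 25, 2020; April 19, 2020

Gaps between consecutive events: 25, 25, 25 days — a constant 25-day interval.
February 4, 2020 + 25 days = February 29, 2020.
February 29, 2020 + 25 days = March 25, 2020.
March 25, 2020 + 25 days = April 19, 2020.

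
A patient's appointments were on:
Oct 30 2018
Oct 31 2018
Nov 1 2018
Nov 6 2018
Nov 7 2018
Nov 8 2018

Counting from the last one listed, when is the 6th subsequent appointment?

Gaps: 1, 1, 5, 1, 1 days — not constant, but cyclic with period 3.
The events fall on every Tuesday, Wednesday and Thursday.
The following Tuesday is Nov 13 2018.
The following Wednesday is Nov 14 2018.
Next Thursday: Nov 15 2018.
The following Tuesday is Nov 20 2018.
Next Wednesday: Nov 21 2018.
The following Thursday is Nov 22 2018.

Nov 22 2018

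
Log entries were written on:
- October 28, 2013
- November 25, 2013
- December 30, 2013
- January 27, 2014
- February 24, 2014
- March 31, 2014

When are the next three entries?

April 28, 2014; May 26, 2014; June 30, 2014

All Mondays; the gaps (28, 35, 28, 28, 35) vary with month length.
This is the last Monday of each month.
April 2014 ends with Monday April 28, 2014.
May 2014 ends with Monday May 26, 2014.
June 2014 ends with Monday June 30, 2014.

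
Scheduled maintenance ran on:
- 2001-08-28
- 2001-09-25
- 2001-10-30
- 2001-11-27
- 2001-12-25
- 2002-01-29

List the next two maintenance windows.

Every date is a Tuesday; gaps 28, 35, 28, 28, 35 days.
Each is the last Tuesday of its month (at least one falls on the 29th or later, ruling out '4th Tuesday').
February 2002 ends with Tuesday 2002-02-26.
Last Tuesday of March 2002: 2002-03-26.

2002-02-26, 2002-03-26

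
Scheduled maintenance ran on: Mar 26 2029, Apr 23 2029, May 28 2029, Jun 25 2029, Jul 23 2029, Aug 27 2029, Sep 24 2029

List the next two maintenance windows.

Oct 22 2029, Nov 26 2029

These are Mondays at 28- or 35-day spacing (28, 35, 28, 28, 35, 28).
The pattern: 4th Monday of the month.
4th Monday of October 2029: Oct 22 2029.
4th Monday of November 2029: Nov 26 2029.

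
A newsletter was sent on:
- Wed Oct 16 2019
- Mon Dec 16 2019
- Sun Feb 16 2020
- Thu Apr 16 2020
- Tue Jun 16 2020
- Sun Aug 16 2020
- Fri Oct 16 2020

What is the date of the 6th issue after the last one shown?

The day-of-month is always 16 (61, 62, 60, 61, 61, 61 days between events).
So this recurs on the 16th of every 2 months.
Next: December 2020 → Wed Dec 16 2020.
Next: February 2021 → Tue Feb 16 2021.
Next: April 2021 → Fri Apr 16 2021.
June 2021: Wed Jun 16 2021.
August 2021: Mon Aug 16 2021.
October 2021: Sat Oct 16 2021.

Sat Oct 16 2021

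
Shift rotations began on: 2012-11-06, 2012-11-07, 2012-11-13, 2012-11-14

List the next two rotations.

2012-11-20, 2012-11-21

Every event lands on a Tuesday or Wednesday (gaps cycle 1, 6, 1).
So the schedule is: every Tuesday and Wednesday.
Next Tuesday: 2012-11-20.
The following Wednesday is 2012-11-21.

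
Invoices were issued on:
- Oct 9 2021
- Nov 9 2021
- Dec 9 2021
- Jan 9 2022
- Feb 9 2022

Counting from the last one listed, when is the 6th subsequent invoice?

Gaps: 31, 30, 31, 31 days — not constant. Every event is on the 9th of the month.
Pattern: the 9th of each month.
March 2022: Mar 9 2022.
April 2022: Apr 9 2022.
Next: May 2022 → May 9 2022.
June 2022: Jun 9 2022.
Next: July 2022 → Jul 9 2022.
August 2022: Aug 9 2022.

Aug 9 2022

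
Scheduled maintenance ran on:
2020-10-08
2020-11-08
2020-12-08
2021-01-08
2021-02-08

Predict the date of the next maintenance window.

2021-03-08

Gaps: 31, 30, 31, 31 days — not constant. Every event is on the 8th of the month.
Pattern: the 8th of each month.
March 2021: 2021-03-08.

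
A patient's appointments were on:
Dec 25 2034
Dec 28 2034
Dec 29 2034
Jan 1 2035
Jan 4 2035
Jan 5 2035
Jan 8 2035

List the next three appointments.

Jan 11 2035, Jan 12 2035, Jan 15 2035

Every event lands on a Monday or Thursday or Friday (gaps cycle 3, 1, 3, 3, 1, 3).
So the schedule is: every Monday, Thursday and Friday.
The following Thursday is Jan 11 2035.
Next Friday: Jan 12 2035.
The following Monday is Jan 15 2035.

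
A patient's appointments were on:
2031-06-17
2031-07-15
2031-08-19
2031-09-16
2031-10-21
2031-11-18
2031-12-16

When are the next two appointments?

2032-01-20, 2032-02-17

Gaps: 28, 35, 28, 35, 28, 28 days — a mix of 28 and 35. Every date is a Tuesday.
Each is the 3rd Tuesday of its month.
3rd Tuesday of January 2032: 2032-01-20.
3rd Tuesday of February 2032: 2032-02-17.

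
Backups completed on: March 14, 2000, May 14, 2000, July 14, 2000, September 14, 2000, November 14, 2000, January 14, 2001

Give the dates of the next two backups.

Gaps: 61, 61, 62, 61, 61 days — not constant. Every event is on the 14th of the month.
Pattern: the 14th of every 2 months.
Next: March 2001 → March 14, 2001.
Next: May 2001 → May 14, 2001.

March 14, 2001; May 14, 2001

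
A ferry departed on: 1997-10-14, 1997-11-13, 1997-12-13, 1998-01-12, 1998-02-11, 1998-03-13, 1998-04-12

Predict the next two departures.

Every event comes 30 days after the last (30, 30, 30, 30, 30, 30).
1998-04-12 + 30 days = 1998-05-12.
1998-05-12 + 30 days = 1998-06-11.

1998-05-12, 1998-06-11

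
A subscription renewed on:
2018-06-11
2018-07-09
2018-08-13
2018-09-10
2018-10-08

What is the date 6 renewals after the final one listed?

All dates are Mondays, 28, 35, 28, 28 days apart.
Specifically, the 2nd Monday of each month.
2nd Monday of November 2018: 2018-11-12.
2nd Monday of December 2018: 2018-12-10.
January 2019 — 2nd Monday is 2019-01-14.
2nd Monday of February 2019: 2019-02-11.
2nd Monday of March 2019: 2019-03-11.
April 2019 — 2nd Monday is 2019-04-08.

2019-04-08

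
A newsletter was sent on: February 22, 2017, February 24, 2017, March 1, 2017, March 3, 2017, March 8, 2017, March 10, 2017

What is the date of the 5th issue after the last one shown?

The gap pattern 2, 5, 2, 5, 2 repeats every 2 events.
These are the Wednesdays and Fridays of each week.
Next Wednesday: March 15, 2017.
Next Friday: March 17, 2017.
The following Wednesday is March 22, 2017.
Next Friday: March 24, 2017.
The following Wednesday is March 29, 2017.

March 29, 2017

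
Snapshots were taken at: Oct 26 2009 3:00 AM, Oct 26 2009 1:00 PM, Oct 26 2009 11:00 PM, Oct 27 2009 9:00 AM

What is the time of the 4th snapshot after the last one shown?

Oct 29 2009 1:00 AM

Spacing: 10, 10, 10 h — constant 10 h.
Oct 27 2009 9:00 AM + 10 h = Oct 27 2009 7:00 PM.
Oct 27 2009 7:00 PM + 10 h = Oct 28 2009 5:00 AM.
Oct 28 2009 5:00 AM + 10 h = Oct 28 2009 3:00 PM.
Oct 28 2009 3:00 PM + 10 h = Oct 29 2009 1:00 AM.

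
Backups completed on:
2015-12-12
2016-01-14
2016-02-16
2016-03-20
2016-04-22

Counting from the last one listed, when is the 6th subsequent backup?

The spacing is 33, 33, 33, 33 days — always 33 days.
2016-04-22 + 33 days = 2016-05-25.
2016-05-25 + 33 days = 2016-06-27.
2016-06-27 + 33 days = 2016-07-30.
2016-07-30 + 33 days = 2016-09-01.
2016-09-01 + 33 days = 2016-10-04.
2016-10-04 + 33 days = 2016-11-06.

2016-11-06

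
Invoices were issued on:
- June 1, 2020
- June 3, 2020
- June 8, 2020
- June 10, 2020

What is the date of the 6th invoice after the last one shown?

July 1, 2020

The gap pattern 2, 5, 2 repeats every 2 events.
These are the Mondays and Wednesdays of each week.
Next Monday: June 15, 2020.
The following Wednesday is June 17, 2020.
Next Monday: June 22, 2020.
The following Wednesday is June 24, 2020.
The following Monday is June 29, 2020.
Next Wednesday: July 1, 2020.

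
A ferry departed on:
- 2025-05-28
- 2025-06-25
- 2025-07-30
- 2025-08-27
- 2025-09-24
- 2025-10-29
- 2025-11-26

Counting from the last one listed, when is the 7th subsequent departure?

These are Wednesdays with 28, 35, 28, 28, 35, 28-day gaps.
Each is the final Wednesday of its month — 2025-07-30 is past the 28th, so '4th Wednesday' doesn't fit.
Last Wednesday of December 2025: 2025-12-31.
Last Wednesday of January 2026: 2026-01-28.
Last Wednesday of February 2026: 2026-02-25.
March 2026 ends with Wednesday 2026-03-25.
April 2026 ends with Wednesday 2026-04-29.
Last Wednesday of May 2026: 2026-05-27.
June 2026 ends with Wednesday 2026-06-24.

2026-06-24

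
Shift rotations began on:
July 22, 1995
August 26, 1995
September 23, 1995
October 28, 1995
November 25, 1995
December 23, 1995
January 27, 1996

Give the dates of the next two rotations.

All dates are Saturdays, 35, 28, 35, 28, 28, 35 days apart.
Specifically, the 4th Saturday of each month.
February 1996 — 4th Saturday is February 24, 1996.
4th Saturday of March 1996: March 23, 1996.

February 24, 1996; March 23, 1996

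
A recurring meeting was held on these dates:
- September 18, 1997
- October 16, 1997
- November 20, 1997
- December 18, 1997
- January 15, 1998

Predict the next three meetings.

Gaps: 28, 35, 28, 28 days — a mix of 28 and 35. Every date is a Thursday.
Each is the 3rd Thursday of its month.
3rd Thursday of February 1998: February 19, 1998.
3rd Thursday of March 1998: March 19, 1998.
April 1998 — 3rd Thursday is April 16, 1998.

February 19, 1998; March 19, 1998; April 16, 1998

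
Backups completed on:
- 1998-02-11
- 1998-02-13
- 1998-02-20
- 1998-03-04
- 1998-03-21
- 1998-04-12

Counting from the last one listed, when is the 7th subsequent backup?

1999-01-31

The spacing grows by 5 each time: 2, 7, 12, 17, 22 days.
Next gap: 27 days. 1998-04-12 + 27 days = 1998-05-09.
Next gap: 32 days. 1998-05-09 + 32 days = 1998-06-10.
Next gap: 37 days. 1998-06-10 + 37 days = 1998-07-17.
Next gap: 42 days. 1998-07-17 + 42 days = 1998-08-28.
Next gap: 47 days. 1998-08-28 + 47 days = 1998-10-14.
Next gap: 52 days. 1998-10-14 + 52 days = 1998-12-05.
Next gap: 57 days. 1998-12-05 + 57 days = 1999-01-31.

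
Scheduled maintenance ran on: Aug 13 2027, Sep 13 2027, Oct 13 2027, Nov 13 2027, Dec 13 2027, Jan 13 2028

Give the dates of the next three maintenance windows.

Gaps: 31, 30, 31, 30, 31 days — not constant. Every event is on the 13th of the month.
Pattern: the 13th of each month.
Next: February 2028 → Feb 13 2028.
Next: March 2028 → Mar 13 2028.
Next: April 2028 → Apr 13 2028.

Feb 13 2028, Mar 13 2028, Apr 13 2028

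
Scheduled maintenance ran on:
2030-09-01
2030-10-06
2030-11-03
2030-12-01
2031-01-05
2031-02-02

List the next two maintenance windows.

2031-03-02, 2031-04-06

These are Sundays at 28- or 35-day spacing (35, 28, 28, 35, 28).
The pattern: 1st Sunday of the month.
March 2031 — 1st Sunday is 2031-03-02.
April 2031 — 1st Sunday is 2031-04-06.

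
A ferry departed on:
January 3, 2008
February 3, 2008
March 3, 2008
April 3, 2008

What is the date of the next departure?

The day-of-month is always 3 (31, 29, 31 days between events).
So this recurs on the 3rd of each month.
May 2008: May 3, 2008.

May 3, 2008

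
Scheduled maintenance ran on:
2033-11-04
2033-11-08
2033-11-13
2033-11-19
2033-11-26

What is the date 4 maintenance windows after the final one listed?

2034-01-03

Gaps: 4, 5, 6, 7 days — each gap is 1 larger than the previous one.
Next gap: 8 days. 2033-11-26 + 8 days = 2033-12-04.
Next gap: 9 days. 2033-12-04 + 9 days = 2033-12-13.
Next gap: 10 days. 2033-12-13 + 10 days = 2033-12-23.
Next gap: 11 days. 2033-12-23 + 11 days = 2034-01-03.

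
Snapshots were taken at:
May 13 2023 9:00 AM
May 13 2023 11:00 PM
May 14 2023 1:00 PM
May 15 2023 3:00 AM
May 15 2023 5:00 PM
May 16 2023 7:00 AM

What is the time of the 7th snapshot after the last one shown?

May 20 2023 9:00 AM

Gaps: 14, 14, 14, 14, 14 hours — each event is 14 hours after the previous one.
May 16 2023 7:00 AM + 14 h = May 16 2023 9:00 PM.
May 16 2023 9:00 PM + 14 h = May 17 2023 11:00 AM.
May 17 2023 11:00 AM + 14 h = May 18 2023 1:00 AM.
May 18 2023 1:00 AM + 14 h = May 18 2023 3:00 PM.
May 18 2023 3:00 PM + 14 h = May 19 2023 5:00 AM.
May 19 2023 5:00 AM + 14 h = May 19 2023 7:00 PM.
May 19 2023 7:00 PM + 14 h = May 20 2023 9:00 AM.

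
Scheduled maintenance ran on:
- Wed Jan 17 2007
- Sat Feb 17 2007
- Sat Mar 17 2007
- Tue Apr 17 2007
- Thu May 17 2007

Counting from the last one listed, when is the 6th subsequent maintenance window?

Sat Nov 17 2007

Gaps: 31, 28, 31, 30 days — not constant. Every event is on the 17th of the month.
Pattern: the 17th of each month.
Next: June 2007 → Sun Jun 17 2007.
July 2007: Tue Jul 17 2007.
Next: August 2007 → Fri Aug 17 2007.
September 2007: Mon Sep 17 2007.
October 2007: Wed Oct 17 2007.
Next: November 2007 → Sat Nov 17 2007.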